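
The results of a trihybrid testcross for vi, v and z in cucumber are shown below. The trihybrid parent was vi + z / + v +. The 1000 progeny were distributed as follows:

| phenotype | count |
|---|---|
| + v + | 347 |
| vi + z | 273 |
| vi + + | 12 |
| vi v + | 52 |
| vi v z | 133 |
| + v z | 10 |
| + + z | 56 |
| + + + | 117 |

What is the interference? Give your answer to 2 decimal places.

0.38

The two rarest classes, vi + + and + v z, are the double crossovers. Comparing them with the parentals, only the z allele has switched, so z is the middle locus and the order is vi – z – v.
vi–z: (108 + 22)/1000 = 0.1300; z–v: (250 + 22)/1000 = 0.2720.
Expected DCO frequency = 0.1300 × 0.2720 ≈ 0.03536; observed = 22/1000 ≈ 0.02200.
Coefficient of coincidence = 0.02200/0.03536 ≈ 0.62; interference = 1 − 0.62 = 0.38.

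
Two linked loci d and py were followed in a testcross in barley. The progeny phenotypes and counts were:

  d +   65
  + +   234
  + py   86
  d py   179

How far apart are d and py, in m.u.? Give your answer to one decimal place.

The two most frequent classes, + + (234) and d py (179), are the parental types, so the F1 was + + / d py.
The recombinant classes are + py and d +: 86 + 65 = 151.
Recombination frequency = 151/564 = 0.2677 ≈ 26.8%, i.e. 26.8 m.u.

26.8 m.u.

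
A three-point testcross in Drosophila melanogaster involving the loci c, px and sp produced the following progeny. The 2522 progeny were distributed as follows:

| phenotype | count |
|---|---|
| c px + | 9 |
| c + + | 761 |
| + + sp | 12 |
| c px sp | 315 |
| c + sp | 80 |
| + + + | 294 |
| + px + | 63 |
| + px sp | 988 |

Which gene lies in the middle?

The two most frequent reciprocal classes, + px sp and c + +, are the parental types, so the F1 was + px sp / c + +.
The two rarest classes, + + sp and c px +, are the double crossovers. Comparing them with the parentals, only the px allele has switched, so px is the middle locus and the order is c – px – sp.

px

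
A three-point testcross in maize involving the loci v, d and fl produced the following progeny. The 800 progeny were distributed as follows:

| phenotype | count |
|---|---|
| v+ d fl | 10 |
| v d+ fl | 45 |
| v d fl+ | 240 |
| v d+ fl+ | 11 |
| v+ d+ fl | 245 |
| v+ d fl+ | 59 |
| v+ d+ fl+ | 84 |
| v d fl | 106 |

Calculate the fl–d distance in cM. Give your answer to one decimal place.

26.4 cM

The two most frequent reciprocal classes, v+ d+ fl and v d fl+, are the parental types, so the F1 was v+ d+ fl / v d fl+.
The two rarest classes, v+ d fl and v d+ fl+, are the double crossovers. Comparing them with the parentals, only the d allele has switched, so d is the middle locus and the order is fl – d – v.
Crossovers in the fl–d interval produce the single-crossover classes v+ d+ fl+ and v d fl (84 + 106 = 190) plus the double crossovers (21).
RF(fl–d) = (190 + 21) / 800 = 211/800 = 0.2637 → 26.4 cM.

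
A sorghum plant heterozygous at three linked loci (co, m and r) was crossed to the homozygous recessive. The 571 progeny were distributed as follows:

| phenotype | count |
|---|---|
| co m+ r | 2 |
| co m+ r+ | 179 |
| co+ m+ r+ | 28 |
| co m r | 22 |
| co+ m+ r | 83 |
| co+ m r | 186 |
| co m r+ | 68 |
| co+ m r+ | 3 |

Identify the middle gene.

The two most frequent reciprocal classes, co+ m r and co m+ r+, are the parental types, so the F1 was co+ m r / co m+ r+.
The two rarest classes, co+ m r+ and co m+ r, are the double crossovers. Comparing them with the parentals, only the r allele has switched, so r is the middle locus and the order is co – r – m.

r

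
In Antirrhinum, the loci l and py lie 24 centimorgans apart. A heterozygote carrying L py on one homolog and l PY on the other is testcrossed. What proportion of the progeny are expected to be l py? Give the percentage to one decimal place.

A map distance of 24 centimorgans corresponds to a recombination frequency of 0.240.
The F1 is L py / l PY, so l py is a recombinant gamete class with expected frequency r/2 = 0.240/2 = 0.1200.
That is 0.1200 = 12.0% of the progeny.

12.0%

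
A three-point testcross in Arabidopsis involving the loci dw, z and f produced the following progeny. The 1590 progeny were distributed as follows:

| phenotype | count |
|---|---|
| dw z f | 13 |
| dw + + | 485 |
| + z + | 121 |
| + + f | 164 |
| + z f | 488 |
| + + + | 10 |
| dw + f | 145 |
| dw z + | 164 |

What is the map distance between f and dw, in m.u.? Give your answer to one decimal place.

18.2 m.u.

The two most frequent reciprocal classes, dw + + and + z f, are the parental types, so the F1 was dw + + / + z f.
The two rarest classes, + + + and dw z f, are the double crossovers. Comparing them with the parentals, only the dw allele has switched, so dw is the middle locus and the order is z – dw – f.
Crossovers in the dw–f interval produce the single-crossover classes dw + f and + z + (145 + 121 = 266) plus the double crossovers (23).
RF(dw–f) = (266 + 23) / 1590 = 289/1590 = 0.1818 → 18.2 m.u.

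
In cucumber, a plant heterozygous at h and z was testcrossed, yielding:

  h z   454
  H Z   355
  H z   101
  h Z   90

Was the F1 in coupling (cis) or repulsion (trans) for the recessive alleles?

cis

The two most frequent classes are H Z (355) and h z (454); these are the parental (non-recombinant) types.
So the F1 carried H Z on one chromosome and h z on the other — the recessive alleles are on the same chromosome (cis / coupling).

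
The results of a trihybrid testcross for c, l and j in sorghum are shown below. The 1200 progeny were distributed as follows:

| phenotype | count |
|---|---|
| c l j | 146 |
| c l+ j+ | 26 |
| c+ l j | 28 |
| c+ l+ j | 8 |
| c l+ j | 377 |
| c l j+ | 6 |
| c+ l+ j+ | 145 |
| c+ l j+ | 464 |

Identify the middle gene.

The two most frequent reciprocal classes, c+ l j+ and c l+ j, are the parental types, so the F1 was c+ l j+ / c l+ j.
The two rarest classes, c l j+ and c+ l+ j, are the double crossovers. Comparing them with the parentals, only the c allele has switched, so c is the middle locus and the order is j – c – l.

c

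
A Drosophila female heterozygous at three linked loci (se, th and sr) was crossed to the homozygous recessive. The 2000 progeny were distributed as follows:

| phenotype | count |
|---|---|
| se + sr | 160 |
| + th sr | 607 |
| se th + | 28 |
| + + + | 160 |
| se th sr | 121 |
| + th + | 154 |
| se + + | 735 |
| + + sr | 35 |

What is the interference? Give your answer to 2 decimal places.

The two most frequent reciprocal classes, se + + and + th sr, are the parental types, so the F1 was se + + / + th sr.
The two rarest classes, se th + and + + sr, are the double crossovers. Comparing them with the parentals, only the th allele has switched, so th is the middle locus and the order is se – th – sr.
se–th: (281 + 63)/2000 = 0.1720; th–sr: (314 + 63)/2000 = 0.1885.
Expected DCO frequency = 0.1720 × 0.1885 ≈ 0.03242; observed = 63/2000 ≈ 0.03150.
Coefficient of coincidence = 0.03150/0.03242 ≈ 0.97; interference = 1 − 0.97 = 0.03.

0.03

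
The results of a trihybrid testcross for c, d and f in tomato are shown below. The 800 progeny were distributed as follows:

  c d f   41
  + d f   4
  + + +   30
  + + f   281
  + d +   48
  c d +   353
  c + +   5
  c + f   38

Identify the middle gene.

d

The two most frequent reciprocal classes, c d + and + + f, are the parental types, so the F1 was c d + / + + f.
The two rarest classes, c + + and + d f, are the double crossovers. Comparing them with the parentals, only the d allele has switched, so d is the middle locus and the order is f – d – c.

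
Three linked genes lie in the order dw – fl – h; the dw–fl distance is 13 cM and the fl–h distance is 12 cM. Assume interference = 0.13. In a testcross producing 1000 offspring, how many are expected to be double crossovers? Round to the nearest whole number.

14

Map distances give recombination frequencies of 0.130 and 0.120 for the two intervals.
With interference 0.13 (so coincidence = 0.87), expected double-crossover frequency = 0.130 × 0.120 × 0.87 = 0.01357.
Expected number = 0.01357 × 1000 = 13.57 ≈ 14.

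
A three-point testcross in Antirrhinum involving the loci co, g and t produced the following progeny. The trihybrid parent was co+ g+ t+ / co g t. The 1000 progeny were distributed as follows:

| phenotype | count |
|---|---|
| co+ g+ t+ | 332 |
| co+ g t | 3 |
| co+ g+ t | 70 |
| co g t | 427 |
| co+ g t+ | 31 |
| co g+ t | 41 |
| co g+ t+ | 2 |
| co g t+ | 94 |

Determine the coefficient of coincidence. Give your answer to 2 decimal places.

The two rarest classes, co g+ t+ and co+ g t, are the double crossovers. Comparing them with the parentals, only the co allele has switched, so co is the middle locus and the order is g – co – t.
g–co: (72 + 5)/1000 = 0.0770; co–t: (164 + 5)/1000 = 0.1690.
Expected DCO frequency = 0.0770 × 0.1690 ≈ 0.01301; observed = 5/1000 ≈ 0.00500.
Coefficient of coincidence = 0.00500/0.01301 ≈ 0.38.

0.38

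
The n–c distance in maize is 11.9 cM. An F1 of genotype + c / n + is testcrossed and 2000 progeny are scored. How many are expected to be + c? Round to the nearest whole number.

881

A map distance of 11.9 cM corresponds to a recombination frequency of 0.119.
The F1 is + c / n +, so + c is a parental gamete class with expected frequency (1 − r)/2 = 0.881/2 = 0.4405.
Expected number = 0.4405 × 2000 = 881.00 ≈ 881.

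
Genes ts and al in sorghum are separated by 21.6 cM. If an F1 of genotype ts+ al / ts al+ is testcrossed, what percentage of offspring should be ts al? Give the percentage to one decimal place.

A map distance of 21.6 cM corresponds to a recombination frequency of 0.216.
The F1 is ts+ al / ts al+, so ts al is a recombinant gamete class with expected frequency r/2 = 0.216/2 = 0.1080.
That is 0.1080 = 10.8% of the progeny.

10.8%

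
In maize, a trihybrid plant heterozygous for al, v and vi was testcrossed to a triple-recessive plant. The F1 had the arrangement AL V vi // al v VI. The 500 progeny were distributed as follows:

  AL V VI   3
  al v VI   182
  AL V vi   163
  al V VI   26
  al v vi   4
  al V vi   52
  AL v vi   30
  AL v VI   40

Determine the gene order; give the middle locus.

vi

The two rarest classes, AL V VI and al v vi, are the double crossovers. Comparing them with the parentals, only the vi allele has switched, so vi is the middle locus and the order is v – vi – al.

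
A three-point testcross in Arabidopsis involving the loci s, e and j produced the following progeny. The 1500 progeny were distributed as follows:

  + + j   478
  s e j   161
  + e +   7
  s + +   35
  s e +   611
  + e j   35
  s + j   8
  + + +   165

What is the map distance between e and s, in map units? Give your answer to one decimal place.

5.7 map units

The two most frequent reciprocal classes, s e + and + + j, are the parental types, so the F1 was s e + / + + j.
The two rarest classes, + e + and s + j, are the double crossovers. Comparing them with the parentals, only the s allele has switched, so s is the middle locus and the order is j – s – e.
Crossovers in the s–e interval produce the single-crossover classes s + + and + e j (35 + 35 = 70) plus the double crossovers (15).
RF(s–e) = (70 + 15) / 1500 = 85/1500 = 0.0567 → 5.7 map units.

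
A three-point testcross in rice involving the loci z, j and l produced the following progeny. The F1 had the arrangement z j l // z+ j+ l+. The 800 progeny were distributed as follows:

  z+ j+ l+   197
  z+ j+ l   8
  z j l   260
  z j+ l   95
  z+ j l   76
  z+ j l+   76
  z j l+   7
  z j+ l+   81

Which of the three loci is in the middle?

l

The two rarest classes, z j l+ and z+ j+ l, are the double crossovers. Comparing them with the parentals, only the l allele has switched, so l is the middle locus and the order is j – l – z.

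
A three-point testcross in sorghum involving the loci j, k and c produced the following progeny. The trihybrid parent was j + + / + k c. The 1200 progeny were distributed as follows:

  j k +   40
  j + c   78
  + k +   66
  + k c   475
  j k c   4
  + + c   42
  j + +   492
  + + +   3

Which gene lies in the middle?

j

The two rarest classes, + + + and j k c, are the double crossovers. Comparing them with the parentals, only the j allele has switched, so j is the middle locus and the order is c – j – k.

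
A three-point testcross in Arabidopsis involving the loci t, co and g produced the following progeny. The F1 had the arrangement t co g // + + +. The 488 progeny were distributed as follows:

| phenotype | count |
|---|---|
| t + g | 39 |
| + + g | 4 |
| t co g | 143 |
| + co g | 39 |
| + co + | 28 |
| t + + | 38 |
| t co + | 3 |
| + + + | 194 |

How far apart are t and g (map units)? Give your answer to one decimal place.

The two rarest classes, t co + and + + g, are the double crossovers. Comparing them with the parentals, only the g allele has switched, so g is the middle locus and the order is t – g – co.
Crossovers in the t–g interval produce the single-crossover classes + co g and t + + (39 + 38 = 77) plus the double crossovers (7).
RF(t–g) = (77 + 7) / 488 = 84/488 = 0.1721 → 17.2 map units.

17.2 map units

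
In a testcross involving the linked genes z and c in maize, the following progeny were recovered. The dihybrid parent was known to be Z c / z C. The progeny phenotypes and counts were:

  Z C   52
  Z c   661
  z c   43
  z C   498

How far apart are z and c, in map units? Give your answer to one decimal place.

The recombinant classes are Z C and z c: 52 + 43 = 95.
Recombination frequency = 95/1254 = 0.0758 ≈ 7.6%, i.e. 7.6 map units.

7.6 map units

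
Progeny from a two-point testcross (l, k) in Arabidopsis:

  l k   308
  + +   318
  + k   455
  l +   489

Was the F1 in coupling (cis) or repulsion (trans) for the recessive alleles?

trans

The two most frequent classes are + k (455) and l + (489); these are the parental (non-recombinant) types.
So the F1 carried + k on one chromosome and l + on the other — the recessive alleles are on opposite chromosomes (trans / repulsion).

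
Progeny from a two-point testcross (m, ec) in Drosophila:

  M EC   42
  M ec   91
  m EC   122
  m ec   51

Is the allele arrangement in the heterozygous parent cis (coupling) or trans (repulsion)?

trans

The two most frequent classes are M ec (91) and m EC (122); these are the parental (non-recombinant) types.
So the F1 carried M ec on one chromosome and m EC on the other — the recessive alleles are on opposite chromosomes (trans / repulsion).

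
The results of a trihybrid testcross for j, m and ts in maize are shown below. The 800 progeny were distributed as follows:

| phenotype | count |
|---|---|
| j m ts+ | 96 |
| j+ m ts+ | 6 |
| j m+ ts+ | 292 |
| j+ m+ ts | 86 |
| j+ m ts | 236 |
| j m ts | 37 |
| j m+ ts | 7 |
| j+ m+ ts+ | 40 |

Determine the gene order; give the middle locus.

ts

The two most frequent reciprocal classes, j m+ ts+ and j+ m ts, are the parental types, so the F1 was j m+ ts+ / j+ m ts.
The two rarest classes, j m+ ts and j+ m ts+, are the double crossovers. Comparing them with the parentals, only the ts allele has switched, so ts is the middle locus and the order is j – ts – m.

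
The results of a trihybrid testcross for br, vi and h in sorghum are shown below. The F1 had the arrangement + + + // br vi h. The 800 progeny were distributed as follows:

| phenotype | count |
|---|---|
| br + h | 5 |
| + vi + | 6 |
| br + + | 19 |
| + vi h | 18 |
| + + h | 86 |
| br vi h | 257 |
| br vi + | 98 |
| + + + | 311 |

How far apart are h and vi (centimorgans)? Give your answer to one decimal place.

24.4 centimorgans

The two rarest classes, + vi + and br + h, are the double crossovers. Comparing them with the parentals, only the vi allele has switched, so vi is the middle locus and the order is h – vi – br.
Crossovers in the h–vi interval produce the single-crossover classes + + h and br vi + (86 + 98 = 184) plus the double crossovers (11).
RF(h–vi) = (184 + 11) / 800 = 195/800 = 0.2437 → 24.4 centimorgans.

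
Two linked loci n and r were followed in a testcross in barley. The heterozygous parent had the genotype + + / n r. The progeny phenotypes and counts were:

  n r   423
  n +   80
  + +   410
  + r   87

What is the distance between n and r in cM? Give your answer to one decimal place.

16.7 cM

The recombinant classes are + r and n +: 87 + 80 = 167.
Recombination frequency = 167/1000 = 0.1670 ≈ 16.7%, i.e. 16.7 cM.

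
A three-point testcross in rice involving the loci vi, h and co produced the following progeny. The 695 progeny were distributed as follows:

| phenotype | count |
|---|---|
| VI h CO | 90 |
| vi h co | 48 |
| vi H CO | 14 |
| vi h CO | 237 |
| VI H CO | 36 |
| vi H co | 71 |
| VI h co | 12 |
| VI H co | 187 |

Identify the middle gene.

The two most frequent reciprocal classes, VI H co and vi h CO, are the parental types, so the F1 was VI H co / vi h CO.
The two rarest classes, VI h co and vi H CO, are the double crossovers. Comparing them with the parentals, only the h allele has switched, so h is the middle locus and the order is vi – h – co.

h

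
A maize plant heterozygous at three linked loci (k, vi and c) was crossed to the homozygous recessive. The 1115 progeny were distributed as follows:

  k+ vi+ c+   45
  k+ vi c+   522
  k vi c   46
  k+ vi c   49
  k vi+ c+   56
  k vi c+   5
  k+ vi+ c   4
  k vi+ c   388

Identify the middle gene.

k

The two most frequent reciprocal classes, k vi+ c and k+ vi c+, are the parental types, so the F1 was k vi+ c / k+ vi c+.
The two rarest classes, k+ vi+ c and k vi c+, are the double crossovers. Comparing them with the parentals, only the k allele has switched, so k is the middle locus and the order is c – k – vi.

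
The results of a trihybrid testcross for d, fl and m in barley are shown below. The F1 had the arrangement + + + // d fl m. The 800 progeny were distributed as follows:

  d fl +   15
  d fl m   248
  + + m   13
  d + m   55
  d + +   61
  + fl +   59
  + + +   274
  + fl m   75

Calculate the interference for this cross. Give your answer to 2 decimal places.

0.04

The two rarest classes, + + m and d fl +, are the double crossovers. Comparing them with the parentals, only the m allele has switched, so m is the middle locus and the order is d – m – fl.
d–m: (136 + 28)/800 = 0.2050; m–fl: (114 + 28)/800 = 0.1775.
Expected DCO frequency = 0.2050 × 0.1775 ≈ 0.03639; observed = 28/800 ≈ 0.03500.
Coefficient of coincidence = 0.03500/0.03639 ≈ 0.96; interference = 1 − 0.96 = 0.04.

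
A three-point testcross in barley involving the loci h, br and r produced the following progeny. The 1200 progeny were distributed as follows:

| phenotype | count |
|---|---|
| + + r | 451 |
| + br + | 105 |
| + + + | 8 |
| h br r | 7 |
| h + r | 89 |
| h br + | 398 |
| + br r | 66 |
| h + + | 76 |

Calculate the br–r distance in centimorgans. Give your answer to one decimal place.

The two most frequent reciprocal classes, h br + and + + r, are the parental types, so the F1 was h br + / + + r.
The two rarest classes, h br r and + + +, are the double crossovers. Comparing them with the parentals, only the r allele has switched, so r is the middle locus and the order is br – r – h.
Crossovers in the br–r interval produce the single-crossover classes h + + and + br r (76 + 66 = 142) plus the double crossovers (15).
RF(br–r) = (142 + 15) / 1200 = 157/1200 = 0.1308 → 13.1 centimorgans.

13.1 centimorgans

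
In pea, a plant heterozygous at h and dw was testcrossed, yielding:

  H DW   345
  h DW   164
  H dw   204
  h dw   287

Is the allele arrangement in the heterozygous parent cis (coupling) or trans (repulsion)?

The two most frequent classes are H DW (345) and h dw (287); these are the parental (non-recombinant) types.
So the F1 carried H DW on one chromosome and h dw on the other — the recessive alleles are on the same chromosome (cis / coupling).

cis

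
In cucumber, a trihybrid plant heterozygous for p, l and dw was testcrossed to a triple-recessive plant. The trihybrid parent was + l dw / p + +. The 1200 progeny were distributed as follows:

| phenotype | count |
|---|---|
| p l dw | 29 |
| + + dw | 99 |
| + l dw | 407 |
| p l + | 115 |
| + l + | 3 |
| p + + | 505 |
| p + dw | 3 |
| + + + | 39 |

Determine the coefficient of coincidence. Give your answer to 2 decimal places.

The two rarest classes, + l + and p + dw, are the double crossovers. Comparing them with the parentals, only the dw allele has switched, so dw is the middle locus and the order is p – dw – l.
p–dw: (68 + 6)/1200 = 0.0617; dw–l: (214 + 6)/1200 = 0.1833.
Expected DCO frequency = 0.0617 × 0.1833 ≈ 0.01131; observed = 6/1200 ≈ 0.00500.
Coefficient of coincidence = 0.00500/0.01131 ≈ 0.44.

0.44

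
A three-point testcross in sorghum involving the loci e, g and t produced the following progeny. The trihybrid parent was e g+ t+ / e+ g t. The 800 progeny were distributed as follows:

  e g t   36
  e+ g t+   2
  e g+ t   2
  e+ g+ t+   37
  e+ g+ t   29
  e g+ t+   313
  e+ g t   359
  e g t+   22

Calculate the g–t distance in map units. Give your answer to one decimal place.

The two rarest classes, e g+ t and e+ g t+, are the double crossovers. Comparing them with the parentals, only the t allele has switched, so t is the middle locus and the order is e – t – g.
Crossovers in the t–g interval produce the single-crossover classes e g t+ and e+ g+ t (22 + 29 = 51) plus the double crossovers (4).
RF(t–g) = (51 + 4) / 800 = 55/800 = 0.0688 → 6.9 map units.

6.9 map units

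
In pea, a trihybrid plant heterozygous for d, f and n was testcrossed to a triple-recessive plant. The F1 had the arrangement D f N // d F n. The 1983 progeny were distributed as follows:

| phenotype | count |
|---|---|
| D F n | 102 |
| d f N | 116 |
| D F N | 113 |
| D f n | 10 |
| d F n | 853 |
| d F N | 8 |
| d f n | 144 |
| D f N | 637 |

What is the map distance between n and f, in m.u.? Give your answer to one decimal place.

The two rarest classes, D f n and d F N, are the double crossovers. Comparing them with the parentals, only the n allele has switched, so n is the middle locus and the order is d – n – f.
Crossovers in the n–f interval produce the single-crossover classes D F N and d f n (113 + 144 = 257) plus the double crossovers (18).
RF(n–f) = (257 + 18) / 1983 = 275/1983 = 0.1387 → 13.9 m.u.

13.9 m.u.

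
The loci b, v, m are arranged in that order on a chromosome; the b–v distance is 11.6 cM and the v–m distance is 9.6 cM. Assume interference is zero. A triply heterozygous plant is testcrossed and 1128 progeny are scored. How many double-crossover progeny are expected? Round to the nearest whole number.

Map distances give recombination frequencies of 0.116 and 0.096 for the two intervals.
With no interference, expected double-crossover frequency = 0.116 × 0.096 = 0.01114.
Expected number = 0.01114 × 1128 = 12.56 ≈ 13.

13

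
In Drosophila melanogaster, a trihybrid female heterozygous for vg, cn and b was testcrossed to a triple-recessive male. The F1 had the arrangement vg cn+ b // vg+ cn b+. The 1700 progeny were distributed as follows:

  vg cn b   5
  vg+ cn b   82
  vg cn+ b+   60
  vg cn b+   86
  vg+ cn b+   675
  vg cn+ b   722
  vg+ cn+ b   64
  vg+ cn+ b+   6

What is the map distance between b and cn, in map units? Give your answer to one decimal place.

The two rarest classes, vg cn b and vg+ cn+ b+, are the double crossovers. Comparing them with the parentals, only the cn allele has switched, so cn is the middle locus and the order is vg – cn – b.
Crossovers in the cn–b interval produce the single-crossover classes vg cn+ b+ and vg+ cn b (60 + 82 = 142) plus the double crossovers (11).
RF(cn–b) = (142 + 11) / 1700 = 153/1700 = 0.0900 → 9.0 map units.

9.0 map units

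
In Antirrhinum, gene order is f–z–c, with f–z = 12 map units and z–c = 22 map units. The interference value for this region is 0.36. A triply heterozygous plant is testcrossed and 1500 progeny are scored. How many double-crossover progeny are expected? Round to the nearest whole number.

25

Map distances give recombination frequencies of 0.120 and 0.220 for the two intervals.
With interference 0.36 (so coincidence = 0.64), expected double-crossover frequency = 0.120 × 0.220 × 0.64 = 0.01690.
Expected number = 0.01690 × 1500 = 25.34 ≈ 25.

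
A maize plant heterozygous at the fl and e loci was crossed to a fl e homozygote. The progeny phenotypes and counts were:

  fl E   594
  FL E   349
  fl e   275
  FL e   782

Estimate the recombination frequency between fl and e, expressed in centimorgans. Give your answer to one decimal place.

The two most frequent classes, FL e (782) and fl E (594), are the parental types, so the F1 was FL e / fl E.
The recombinant classes are FL E and fl e: 349 + 275 = 624.
Recombination frequency = 624/2000 = 0.3120 ≈ 31.2%, i.e. 31.2 centimorgans.

31.2 centimorgans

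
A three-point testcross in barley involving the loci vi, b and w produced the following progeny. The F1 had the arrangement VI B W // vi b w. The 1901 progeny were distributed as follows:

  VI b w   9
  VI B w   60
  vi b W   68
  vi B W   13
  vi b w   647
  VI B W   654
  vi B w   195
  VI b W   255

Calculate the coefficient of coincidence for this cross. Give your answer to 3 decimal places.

The two rarest classes, vi B W and VI b w, are the double crossovers. Comparing them with the parentals, only the vi allele has switched, so vi is the middle locus and the order is w – vi – b.
w–vi: (128 + 22)/1901 = 0.0789; vi–b: (450 + 22)/1901 = 0.2483.
Expected DCO frequency = 0.0789 × 0.2483 ≈ 0.01959; observed = 22/1901 ≈ 0.01157.
Coefficient of coincidence = 0.01157/0.01959 ≈ 0.591.

0.591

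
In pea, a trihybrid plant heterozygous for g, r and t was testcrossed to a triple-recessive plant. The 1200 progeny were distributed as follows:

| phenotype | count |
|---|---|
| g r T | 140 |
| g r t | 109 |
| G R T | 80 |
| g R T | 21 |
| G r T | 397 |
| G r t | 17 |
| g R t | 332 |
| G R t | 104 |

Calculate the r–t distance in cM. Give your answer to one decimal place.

The two most frequent reciprocal classes, g R t and G r T, are the parental types, so the F1 was g R t / G r T.
The two rarest classes, g R T and G r t, are the double crossovers. Comparing them with the parentals, only the t allele has switched, so t is the middle locus and the order is r – t – g.
Crossovers in the r–t interval produce the single-crossover classes g r t and G R T (109 + 80 = 189) plus the double crossovers (38).
RF(r–t) = (189 + 38) / 1200 = 227/1200 = 0.1892 → 18.9 cM.

18.9 cM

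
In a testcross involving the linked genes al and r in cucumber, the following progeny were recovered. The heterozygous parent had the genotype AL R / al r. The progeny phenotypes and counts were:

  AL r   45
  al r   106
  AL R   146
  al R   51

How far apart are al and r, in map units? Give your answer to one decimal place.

27.6 map units

The recombinant classes are AL r and al R: 45 + 51 = 96.
Recombination frequency = 96/348 = 0.2759 ≈ 27.6%, i.e. 27.6 map units.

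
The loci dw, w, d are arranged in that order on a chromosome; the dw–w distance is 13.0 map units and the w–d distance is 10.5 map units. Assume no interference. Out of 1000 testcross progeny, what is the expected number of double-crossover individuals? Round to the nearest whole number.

14

Map distances give recombination frequencies of 0.130 and 0.105 for the two intervals.
With no interference, expected double-crossover frequency = 0.130 × 0.105 = 0.01365.
Expected number = 0.01365 × 1000 = 13.65 ≈ 14.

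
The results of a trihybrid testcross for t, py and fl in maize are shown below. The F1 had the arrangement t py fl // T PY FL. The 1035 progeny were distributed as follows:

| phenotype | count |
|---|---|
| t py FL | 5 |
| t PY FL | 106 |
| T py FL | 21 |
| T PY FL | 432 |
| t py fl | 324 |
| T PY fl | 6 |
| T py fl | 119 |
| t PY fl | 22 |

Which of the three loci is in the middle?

fl

The two rarest classes, t py FL and T PY fl, are the double crossovers. Comparing them with the parentals, only the fl allele has switched, so fl is the middle locus and the order is py – fl – t.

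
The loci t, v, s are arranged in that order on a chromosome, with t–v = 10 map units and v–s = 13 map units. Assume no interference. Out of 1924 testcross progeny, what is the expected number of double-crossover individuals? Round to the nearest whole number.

Map distances give recombination frequencies of 0.100 and 0.130 for the two intervals.
With no interference, expected double-crossover frequency = 0.100 × 0.130 = 0.01300.
Expected number = 0.01300 × 1924 = 25.01 ≈ 25.

25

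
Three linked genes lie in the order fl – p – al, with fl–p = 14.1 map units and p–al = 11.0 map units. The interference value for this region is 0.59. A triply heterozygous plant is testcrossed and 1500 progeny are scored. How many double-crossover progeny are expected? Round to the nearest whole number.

10

Map distances give recombination frequencies of 0.141 and 0.110 for the two intervals.
With interference 0.59 (so coincidence = 0.41), expected double-crossover frequency = 0.141 × 0.110 × 0.41 = 0.00636.
Expected number = 0.00636 × 1500 = 9.54 ≈ 10.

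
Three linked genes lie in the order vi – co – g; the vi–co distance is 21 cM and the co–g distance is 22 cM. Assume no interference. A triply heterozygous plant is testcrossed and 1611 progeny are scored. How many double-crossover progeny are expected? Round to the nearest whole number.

Map distances give recombination frequencies of 0.210 and 0.220 for the two intervals.
With no interference, expected double-crossover frequency = 0.210 × 0.220 = 0.04620.
Expected number = 0.04620 × 1611 = 74.43 ≈ 74.

74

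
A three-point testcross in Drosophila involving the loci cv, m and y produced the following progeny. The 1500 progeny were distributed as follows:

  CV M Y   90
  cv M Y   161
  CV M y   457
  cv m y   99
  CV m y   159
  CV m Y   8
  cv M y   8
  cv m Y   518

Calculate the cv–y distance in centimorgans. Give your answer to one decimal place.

The two most frequent reciprocal classes, CV M y and cv m Y, are the parental types, so the F1 was CV M y / cv m Y.
The two rarest classes, cv M y and CV m Y, are the double crossovers. Comparing them with the parentals, only the cv allele has switched, so cv is the middle locus and the order is y – cv – m.
Crossovers in the y–cv interval produce the single-crossover classes CV M Y and cv m y (90 + 99 = 189) plus the double crossovers (16).
RF(y–cv) = (189 + 16) / 1500 = 205/1500 = 0.1367 → 13.7 centimorgans.

13.7 centimorgans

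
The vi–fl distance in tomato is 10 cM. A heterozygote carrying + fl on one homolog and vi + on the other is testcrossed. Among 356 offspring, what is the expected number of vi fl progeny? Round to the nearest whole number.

A map distance of 10 cM corresponds to a recombination frequency of 0.100.
The F1 is + fl / vi +, so vi fl is a recombinant gamete class with expected frequency r/2 = 0.100/2 = 0.0500.
Expected number = 0.0500 × 356 = 17.80 ≈ 18.

18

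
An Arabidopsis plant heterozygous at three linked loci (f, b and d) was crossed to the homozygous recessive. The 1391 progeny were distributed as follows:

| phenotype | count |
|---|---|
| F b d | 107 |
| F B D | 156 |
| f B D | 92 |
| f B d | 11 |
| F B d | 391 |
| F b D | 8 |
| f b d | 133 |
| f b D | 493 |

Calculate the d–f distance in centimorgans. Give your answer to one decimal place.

22.1 centimorgans

The two most frequent reciprocal classes, f b D and F B d, are the parental types, so the F1 was f b D / F B d.
The two rarest classes, F b D and f B d, are the double crossovers. Comparing them with the parentals, only the f allele has switched, so f is the middle locus and the order is b – f – d.
Crossovers in the f–d interval produce the single-crossover classes f b d and F B D (133 + 156 = 289) plus the double crossovers (19).
RF(f–d) = (289 + 19) / 1391 = 308/1391 = 0.2214 → 22.1 centimorgans.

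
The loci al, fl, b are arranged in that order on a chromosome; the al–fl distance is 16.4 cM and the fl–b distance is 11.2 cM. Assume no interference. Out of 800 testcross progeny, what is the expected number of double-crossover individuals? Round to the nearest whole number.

15

Map distances give recombination frequencies of 0.164 and 0.112 for the two intervals.
With no interference, expected double-crossover frequency = 0.164 × 0.112 = 0.01837.
Expected number = 0.01837 × 800 = 14.69 ≈ 15.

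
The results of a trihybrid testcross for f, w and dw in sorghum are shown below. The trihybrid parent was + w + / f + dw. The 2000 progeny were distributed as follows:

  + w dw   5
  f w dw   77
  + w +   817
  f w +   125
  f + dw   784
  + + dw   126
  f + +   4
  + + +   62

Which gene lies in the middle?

dw

The two rarest classes, + w dw and f + +, are the double crossovers. Comparing them with the parentals, only the dw allele has switched, so dw is the middle locus and the order is w – dw – f.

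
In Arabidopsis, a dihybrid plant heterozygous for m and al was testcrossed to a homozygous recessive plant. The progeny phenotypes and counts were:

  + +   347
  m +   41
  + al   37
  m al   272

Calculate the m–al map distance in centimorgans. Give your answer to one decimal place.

11.2 centimorgans

The two most frequent classes, + + (347) and m al (272), are the parental types, so the F1 was + + / m al.
The recombinant classes are + al and m +: 37 + 41 = 78.
Recombination frequency = 78/697 = 0.1119 ≈ 11.2%, i.e. 11.2 centimorgans.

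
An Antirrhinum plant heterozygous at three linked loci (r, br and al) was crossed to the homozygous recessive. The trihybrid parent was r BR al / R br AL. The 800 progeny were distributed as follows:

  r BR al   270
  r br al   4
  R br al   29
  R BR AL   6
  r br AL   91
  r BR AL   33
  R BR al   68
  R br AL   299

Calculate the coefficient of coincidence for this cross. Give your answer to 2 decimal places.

0.66

The two rarest classes, r br al and R BR AL, are the double crossovers. Comparing them with the parentals, only the br allele has switched, so br is the middle locus and the order is al – br – r.
al–br: (62 + 10)/800 = 0.0900; br–r: (159 + 10)/800 = 0.2112.
Expected DCO frequency = 0.0900 × 0.2112 ≈ 0.01901; observed = 10/800 ≈ 0.01250.
Coefficient of coincidence = 0.01250/0.01901 ≈ 0.66.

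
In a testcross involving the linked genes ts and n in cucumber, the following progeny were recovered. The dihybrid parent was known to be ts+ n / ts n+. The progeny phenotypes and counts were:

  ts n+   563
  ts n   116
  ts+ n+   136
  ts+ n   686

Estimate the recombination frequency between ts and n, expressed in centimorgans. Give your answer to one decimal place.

The recombinant classes are ts+ n+ and ts n: 136 + 116 = 252.
Recombination frequency = 252/1501 = 0.1679 ≈ 16.8%, i.e. 16.8 centimorgans.

16.8 centimorgans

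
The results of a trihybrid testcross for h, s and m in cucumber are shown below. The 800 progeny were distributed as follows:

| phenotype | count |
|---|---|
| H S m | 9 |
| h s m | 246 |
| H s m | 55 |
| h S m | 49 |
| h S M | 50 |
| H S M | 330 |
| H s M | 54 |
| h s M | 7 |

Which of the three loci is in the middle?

The two most frequent reciprocal classes, h s m and H S M, are the parental types, so the F1 was h s m / H S M.
The two rarest classes, h s M and H S m, are the double crossovers. Comparing them with the parentals, only the m allele has switched, so m is the middle locus and the order is s – m – h.

m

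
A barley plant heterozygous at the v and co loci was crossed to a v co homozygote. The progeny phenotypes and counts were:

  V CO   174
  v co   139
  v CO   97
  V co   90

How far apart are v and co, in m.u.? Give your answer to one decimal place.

37.4 m.u.

The two most frequent classes, V CO (174) and v co (139), are the parental types, so the F1 was V CO / v co.
The recombinant classes are V co and v CO: 90 + 97 = 187.
Recombination frequency = 187/500 = 0.3740 ≈ 37.4%, i.e. 37.4 m.u.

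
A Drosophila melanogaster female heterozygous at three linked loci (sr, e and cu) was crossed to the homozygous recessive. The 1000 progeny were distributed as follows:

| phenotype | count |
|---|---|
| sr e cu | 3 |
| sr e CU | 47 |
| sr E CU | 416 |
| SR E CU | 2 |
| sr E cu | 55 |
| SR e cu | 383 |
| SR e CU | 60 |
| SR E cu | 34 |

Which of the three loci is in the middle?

sr

The two most frequent reciprocal classes, SR e cu and sr E CU, are the parental types, so the F1 was SR e cu / sr E CU.
The two rarest classes, sr e cu and SR E CU, are the double crossovers. Comparing them with the parentals, only the sr allele has switched, so sr is the middle locus and the order is cu – sr – e.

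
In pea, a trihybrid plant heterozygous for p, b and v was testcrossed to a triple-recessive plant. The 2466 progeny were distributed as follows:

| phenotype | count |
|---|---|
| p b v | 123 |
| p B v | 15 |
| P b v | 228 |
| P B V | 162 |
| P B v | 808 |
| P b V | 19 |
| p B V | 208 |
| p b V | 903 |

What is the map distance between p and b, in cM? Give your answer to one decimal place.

The two most frequent reciprocal classes, P B v and p b V, are the parental types, so the F1 was P B v / p b V.
The two rarest classes, p B v and P b V, are the double crossovers. Comparing them with the parentals, only the p allele has switched, so p is the middle locus and the order is b – p – v.
Crossovers in the b–p interval produce the single-crossover classes P b v and p B V (228 + 208 = 436) plus the double crossovers (34).
RF(b–p) = (436 + 34) / 2466 = 470/2466 = 0.1906 → 19.1 cM.

19.1 cM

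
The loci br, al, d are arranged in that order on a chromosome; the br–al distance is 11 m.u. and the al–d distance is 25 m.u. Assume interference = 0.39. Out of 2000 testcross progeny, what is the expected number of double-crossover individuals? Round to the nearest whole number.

34

Map distances give recombination frequencies of 0.110 and 0.250 for the two intervals.
With interference 0.39 (so coincidence = 0.61), expected double-crossover frequency = 0.110 × 0.250 × 0.61 = 0.01677.
Expected number = 0.01677 × 2000 = 33.55 ≈ 34.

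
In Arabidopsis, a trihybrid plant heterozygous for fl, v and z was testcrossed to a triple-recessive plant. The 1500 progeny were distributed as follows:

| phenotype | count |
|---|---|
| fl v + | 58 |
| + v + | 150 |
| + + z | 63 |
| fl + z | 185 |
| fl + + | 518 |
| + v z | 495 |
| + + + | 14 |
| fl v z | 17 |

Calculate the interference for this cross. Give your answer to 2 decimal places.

0.16

The two most frequent reciprocal classes, fl + + and + v z, are the parental types, so the F1 was fl + + / + v z.
The two rarest classes, + + + and fl v z, are the double crossovers. Comparing them with the parentals, only the fl allele has switched, so fl is the middle locus and the order is v – fl – z.
v–fl: (121 + 31)/1500 = 0.1013; fl–z: (335 + 31)/1500 = 0.2440.
Expected DCO frequency = 0.1013 × 0.2440 ≈ 0.02472; observed = 31/1500 ≈ 0.02067.
Coefficient of coincidence = 0.02067/0.02472 ≈ 0.84; interference = 1 − 0.84 = 0.16.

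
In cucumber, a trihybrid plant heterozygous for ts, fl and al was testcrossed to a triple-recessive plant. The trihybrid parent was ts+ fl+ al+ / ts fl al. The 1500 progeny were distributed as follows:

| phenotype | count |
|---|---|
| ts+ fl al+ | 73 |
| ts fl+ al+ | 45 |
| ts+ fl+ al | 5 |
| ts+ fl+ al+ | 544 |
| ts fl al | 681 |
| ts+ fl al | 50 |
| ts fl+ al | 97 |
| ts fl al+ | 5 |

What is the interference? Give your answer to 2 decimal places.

0.21

The two rarest classes, ts+ fl+ al and ts fl al+, are the double crossovers. Comparing them with the parentals, only the al allele has switched, so al is the middle locus and the order is fl – al – ts.
fl–al: (170 + 10)/1500 = 0.1200; al–ts: (95 + 10)/1500 = 0.0700.
Expected DCO frequency = 0.1200 × 0.0700 ≈ 0.00840; observed = 10/1500 ≈ 0.00667.
Coefficient of coincidence = 0.00667/0.00840 ≈ 0.79; interference = 1 − 0.79 = 0.21.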